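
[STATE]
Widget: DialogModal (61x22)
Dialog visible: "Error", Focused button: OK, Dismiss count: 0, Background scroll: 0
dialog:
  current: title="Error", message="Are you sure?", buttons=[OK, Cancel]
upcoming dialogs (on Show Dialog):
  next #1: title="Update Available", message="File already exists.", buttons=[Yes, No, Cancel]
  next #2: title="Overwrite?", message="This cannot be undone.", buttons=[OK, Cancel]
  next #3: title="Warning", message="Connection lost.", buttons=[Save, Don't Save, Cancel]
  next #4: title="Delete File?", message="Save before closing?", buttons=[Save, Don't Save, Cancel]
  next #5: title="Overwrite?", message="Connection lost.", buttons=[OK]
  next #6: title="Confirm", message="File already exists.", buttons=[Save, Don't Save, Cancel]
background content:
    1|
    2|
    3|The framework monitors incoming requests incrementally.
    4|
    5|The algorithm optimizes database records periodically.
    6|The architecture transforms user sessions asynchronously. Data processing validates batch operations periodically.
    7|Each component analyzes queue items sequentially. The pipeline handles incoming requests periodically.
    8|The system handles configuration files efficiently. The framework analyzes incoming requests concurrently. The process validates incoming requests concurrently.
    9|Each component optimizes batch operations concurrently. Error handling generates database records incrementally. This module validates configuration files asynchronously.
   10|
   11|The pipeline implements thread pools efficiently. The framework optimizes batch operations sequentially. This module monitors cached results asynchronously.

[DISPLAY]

                                                             
                                                             
The framework monitors incoming requests incrementally.      
                                                             
The algorithm optimizes database records periodically.       
The architecture transforms user sessions asynchronously. Dat
Each component analyzes queue items sequentially. The pipelin
The system handles configuration files efficiently. The frame
Each component optimiz┌───────────────┐ns concurrently. Error
                      │     Error     │                      
The pipeline implement│ Are you sure? │ficiently. The framewo
                      │ [OK]  Cancel  │                      
                      └───────────────┘                      
                                                             
                                                             
                                                             
                                                             
                                                             
                                                             
                                                             
                                                             
                                                             


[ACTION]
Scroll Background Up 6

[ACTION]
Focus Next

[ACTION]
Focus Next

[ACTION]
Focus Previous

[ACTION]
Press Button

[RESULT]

                                                             
                                                             
The framework monitors incoming requests incrementally.      
                                                             
The algorithm optimizes database records periodically.       
The architecture transforms user sessions asynchronously. Dat
Each component analyzes queue items sequentially. The pipelin
The system handles configuration files efficiently. The frame
Each component optimizes batch operations concurrently. Error
                                                             
The pipeline implements thread pools efficiently. The framewo
                                                             
                                                             
                                                             
                                                             
                                                             
                                                             
                                                             
                                                             
                                                             
                                                             
                                                             


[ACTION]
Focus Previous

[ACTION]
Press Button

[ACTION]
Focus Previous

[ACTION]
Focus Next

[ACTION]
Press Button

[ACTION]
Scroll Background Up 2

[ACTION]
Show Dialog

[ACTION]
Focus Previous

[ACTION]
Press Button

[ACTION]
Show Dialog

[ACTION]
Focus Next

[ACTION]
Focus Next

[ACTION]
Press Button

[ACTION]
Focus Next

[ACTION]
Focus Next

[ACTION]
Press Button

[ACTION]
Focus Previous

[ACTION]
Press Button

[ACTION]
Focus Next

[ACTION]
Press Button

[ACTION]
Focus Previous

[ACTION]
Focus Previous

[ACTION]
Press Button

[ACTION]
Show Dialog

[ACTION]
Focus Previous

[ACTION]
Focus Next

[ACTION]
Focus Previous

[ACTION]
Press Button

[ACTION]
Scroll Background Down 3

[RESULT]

                                                             
The algorithm optimizes database records periodically.       
The architecture transforms user sessions asynchronously. Dat
Each component analyzes queue items sequentially. The pipelin
The system handles configuration files efficiently. The frame
Each component optimizes batch operations concurrently. Error
                                                             
The pipeline implements thread pools efficiently. The framewo
                                                             
                                                             
                                                             
                                                             
                                                             
                                                             
                                                             
                                                             
                                                             
                                                             
                                                             
                                                             
                                                             
                                                             


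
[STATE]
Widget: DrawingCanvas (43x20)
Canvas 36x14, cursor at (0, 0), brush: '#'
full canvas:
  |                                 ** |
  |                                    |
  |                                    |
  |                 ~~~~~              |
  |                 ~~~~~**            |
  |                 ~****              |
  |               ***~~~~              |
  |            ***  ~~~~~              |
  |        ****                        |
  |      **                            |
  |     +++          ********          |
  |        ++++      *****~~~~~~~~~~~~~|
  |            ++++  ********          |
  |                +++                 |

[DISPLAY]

+                                **        
                                           
                                           
                 ~~~~~                     
                 ~~~~~**                   
                 ~****                     
               ***~~~~                     
            ***  ~~~~~                     
        ****                               
      **                                   
     +++          ********                 
        ++++      *****~~~~~~~~~~~~~       
            ++++  ********                 
                +++                        
                                           
                                           
                                           
                                           
                                           
                                           


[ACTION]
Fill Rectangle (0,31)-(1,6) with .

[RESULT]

+     .......................... **        
      ..........................           
                                           
                 ~~~~~                     
                 ~~~~~**                   
                 ~****                     
               ***~~~~                     
            ***  ~~~~~                     
        ****                               
      **                                   
     +++          ********                 
        ++++      *****~~~~~~~~~~~~~       
            ++++  ********                 
                +++                        
                                           
                                           
                                           
                                           
                                           
                                           


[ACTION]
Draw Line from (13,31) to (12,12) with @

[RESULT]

+     .......................... **        
      ..........................           
                                           
                 ~~~~~                     
                 ~~~~~**                   
                 ~****                     
               ***~~~~                     
            ***  ~~~~~                     
        ****                               
      **                                   
     +++          ********                 
        ++++      *****~~~~~~~~~~~~~       
            @@@@@@@@@@****                 
                +++   @@@@@@@@@@           
                                           
                                           
                                           
                                           
                                           
                                           


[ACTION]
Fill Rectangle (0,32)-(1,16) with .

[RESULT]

+     ...........................**        
      ...........................          
                                           
                 ~~~~~                     
                 ~~~~~**                   
                 ~****                     
               ***~~~~                     
            ***  ~~~~~                     
        ****                               
      **                                   
     +++          ********                 
        ++++      *****~~~~~~~~~~~~~       
            @@@@@@@@@@****                 
                +++   @@@@@@@@@@           
                                           
                                           
                                           
                                           
                                           
                                           


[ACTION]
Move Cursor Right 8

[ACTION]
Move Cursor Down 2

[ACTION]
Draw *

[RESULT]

      ...........................**        
      ...........................          
        *                                  
                 ~~~~~                     
                 ~~~~~**                   
                 ~****                     
               ***~~~~                     
            ***  ~~~~~                     
        ****                               
      **                                   
     +++          ********                 
        ++++      *****~~~~~~~~~~~~~       
            @@@@@@@@@@****                 
                +++   @@@@@@@@@@           
                                           
                                           
                                           
                                           
                                           
                                           


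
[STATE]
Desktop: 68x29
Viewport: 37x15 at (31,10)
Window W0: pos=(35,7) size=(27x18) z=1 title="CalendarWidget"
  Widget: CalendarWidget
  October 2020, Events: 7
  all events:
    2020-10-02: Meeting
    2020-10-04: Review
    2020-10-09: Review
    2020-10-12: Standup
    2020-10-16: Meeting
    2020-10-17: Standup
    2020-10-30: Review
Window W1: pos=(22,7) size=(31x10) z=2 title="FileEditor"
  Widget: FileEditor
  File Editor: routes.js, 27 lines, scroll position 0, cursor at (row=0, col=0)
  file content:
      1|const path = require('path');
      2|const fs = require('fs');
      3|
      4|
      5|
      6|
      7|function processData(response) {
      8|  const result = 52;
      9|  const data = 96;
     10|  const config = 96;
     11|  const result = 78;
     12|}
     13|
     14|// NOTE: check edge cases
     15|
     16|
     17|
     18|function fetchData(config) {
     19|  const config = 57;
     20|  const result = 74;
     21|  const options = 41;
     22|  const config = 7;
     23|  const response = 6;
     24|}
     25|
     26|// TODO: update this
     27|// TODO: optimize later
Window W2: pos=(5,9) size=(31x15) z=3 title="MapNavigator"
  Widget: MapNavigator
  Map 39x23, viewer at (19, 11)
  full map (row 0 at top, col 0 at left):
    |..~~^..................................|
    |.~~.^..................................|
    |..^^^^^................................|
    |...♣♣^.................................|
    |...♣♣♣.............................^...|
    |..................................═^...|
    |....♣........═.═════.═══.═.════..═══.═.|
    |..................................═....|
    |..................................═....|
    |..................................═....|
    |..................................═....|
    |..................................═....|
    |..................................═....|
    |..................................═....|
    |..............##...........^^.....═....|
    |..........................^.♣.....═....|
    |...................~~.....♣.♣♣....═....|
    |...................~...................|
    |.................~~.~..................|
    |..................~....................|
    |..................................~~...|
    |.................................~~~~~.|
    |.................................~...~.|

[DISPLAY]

    ┃require('path')▲┃20      ┃      
────┨quire('fs');   █┃ Su     ┃      
═..═┃               ░┃3  4*   ┃      
....┃               ░┃0 11    ┃      
....┃               ░┃17* 18  ┃      
....┃               ▼┃ 25     ┃      
....┃━━━━━━━━━━━━━━━━┛1       ┃      
....┃                         ┃      
....┃                         ┃      
....┃                         ┃      
....┃                         ┃      
....┃                         ┃      
....┃                         ┃      
━━━━┛                         ┃      
    ┗━━━━━━━━━━━━━━━━━━━━━━━━━┛      


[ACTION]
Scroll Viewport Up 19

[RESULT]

                                     
                                     
                                     
                                     
                                     
                                     
                                     
━━━━━━━━━━━━━━━━━━━━━┓━━━━━━━━┓      
tor                  ┃        ┃      
━━━━┓────────────────┨────────┨      
    ┃require('path')▲┃20      ┃      
────┨quire('fs');   █┃ Su     ┃      
═..═┃               ░┃3  4*   ┃      
....┃               ░┃0 11    ┃      
....┃               ░┃17* 18  ┃      


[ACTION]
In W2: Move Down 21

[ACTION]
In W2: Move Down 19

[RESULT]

                                     
                                     
                                     
                                     
                                     
                                     
                                     
━━━━━━━━━━━━━━━━━━━━━┓━━━━━━━━┓      
tor                  ┃        ┃      
━━━━┓────────────────┨────────┨      
    ┃require('path')▲┃20      ┃      
────┨quire('fs');   █┃ Su     ┃      
....┃               ░┃3  4*   ┃      
....┃               ░┃0 11    ┃      
....┃               ░┃17* 18  ┃      


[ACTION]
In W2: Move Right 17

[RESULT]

                                     
                                     
                                     
                                     
                                     
                                     
                                     
━━━━━━━━━━━━━━━━━━━━━┓━━━━━━━━┓      
tor                  ┃        ┃      
━━━━┓────────────────┨────────┨      
    ┃require('path')▲┃20      ┃      
────┨quire('fs');   █┃ Su     ┃      
    ┃               ░┃3  4*   ┃      
    ┃               ░┃0 11    ┃      
    ┃               ░┃17* 18  ┃      


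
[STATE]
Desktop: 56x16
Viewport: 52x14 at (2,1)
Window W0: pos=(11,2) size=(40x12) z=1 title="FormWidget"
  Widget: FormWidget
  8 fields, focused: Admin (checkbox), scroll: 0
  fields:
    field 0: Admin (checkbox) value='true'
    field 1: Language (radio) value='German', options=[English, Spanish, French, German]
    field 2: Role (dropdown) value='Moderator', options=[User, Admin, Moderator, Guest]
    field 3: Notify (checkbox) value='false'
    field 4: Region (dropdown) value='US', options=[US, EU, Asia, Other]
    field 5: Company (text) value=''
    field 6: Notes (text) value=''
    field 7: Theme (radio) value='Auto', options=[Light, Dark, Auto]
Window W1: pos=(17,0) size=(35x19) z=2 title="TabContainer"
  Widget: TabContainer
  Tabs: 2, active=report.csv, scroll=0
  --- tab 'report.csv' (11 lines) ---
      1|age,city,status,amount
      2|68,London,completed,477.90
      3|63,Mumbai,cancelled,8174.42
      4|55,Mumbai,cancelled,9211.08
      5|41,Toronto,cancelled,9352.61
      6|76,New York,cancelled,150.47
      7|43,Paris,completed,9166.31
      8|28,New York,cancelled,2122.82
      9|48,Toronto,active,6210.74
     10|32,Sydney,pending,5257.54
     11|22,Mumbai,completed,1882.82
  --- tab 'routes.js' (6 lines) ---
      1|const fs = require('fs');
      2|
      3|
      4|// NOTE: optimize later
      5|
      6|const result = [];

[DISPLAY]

               ┃ TabContainer                    ┃  
         ┏━━━━━┠─────────────────────────────────┨  
         ┃ Form┃[report.csv]│ routes.js          ┃  
         ┠─────┃─────────────────────────────────┃  
         ┃> Adm┃age,city,status,amount           ┃  
         ┃  Lan┃68,London,completed,477.90       ┃  
         ┃  Rol┃63,Mumbai,cancelled,8174.42      ┃  
         ┃  Not┃55,Mumbai,cancelled,9211.08      ┃  
         ┃  Reg┃41,Toronto,cancelled,9352.61     ┃  
         ┃  Com┃76,New York,cancelled,150.47     ┃  
         ┃  Not┃43,Paris,completed,9166.31       ┃  
         ┃  The┃28,New York,cancelled,2122.82    ┃  
         ┗━━━━━┃48,Toronto,active,6210.74        ┃  
               ┃32,Sydney,pending,5257.54        ┃  


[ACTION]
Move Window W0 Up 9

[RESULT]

         ┃ Form┃ TabContainer                    ┃  
         ┠─────┠─────────────────────────────────┨  
         ┃> Adm┃[report.csv]│ routes.js          ┃  
         ┃  Lan┃─────────────────────────────────┃  
         ┃  Rol┃age,city,status,amount           ┃  
         ┃  Not┃68,London,completed,477.90       ┃  
         ┃  Reg┃63,Mumbai,cancelled,8174.42      ┃  
         ┃  Com┃55,Mumbai,cancelled,9211.08      ┃  
         ┃  Not┃41,Toronto,cancelled,9352.61     ┃  
         ┃  The┃76,New York,cancelled,150.47     ┃  
         ┗━━━━━┃43,Paris,completed,9166.31       ┃  
               ┃28,New York,cancelled,2122.82    ┃  
               ┃48,Toronto,active,6210.74        ┃  
               ┃32,Sydney,pending,5257.54        ┃  


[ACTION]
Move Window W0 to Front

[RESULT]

         ┃ FormWidget                           ┃┃  
         ┠──────────────────────────────────────┨┨  
         ┃> Admin:      [x]                     ┃┃  
         ┃  Language:   ( ) English  ( ) Spanish┃┃  
         ┃  Role:       [Moderator            ▼]┃┃  
         ┃  Notify:     [ ]                     ┃┃  
         ┃  Region:     [US                   ▼]┃┃  
         ┃  Company:    [                      ]┃┃  
         ┃  Notes:      [                      ]┃┃  
         ┃  Theme:      ( ) Light  ( ) Dark  (●)┃┃  
         ┗━━━━━━━━━━━━━━━━━━━━━━━━━━━━━━━━━━━━━━┛┃  
               ┃28,New York,cancelled,2122.82    ┃  
               ┃48,Toronto,active,6210.74        ┃  
               ┃32,Sydney,pending,5257.54        ┃  


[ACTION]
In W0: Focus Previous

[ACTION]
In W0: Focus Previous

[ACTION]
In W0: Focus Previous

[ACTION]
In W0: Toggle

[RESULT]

         ┃ FormWidget                           ┃┃  
         ┠──────────────────────────────────────┨┨  
         ┃  Admin:      [x]                     ┃┃  
         ┃  Language:   ( ) English  ( ) Spanish┃┃  
         ┃  Role:       [Moderator            ▼]┃┃  
         ┃  Notify:     [ ]                     ┃┃  
         ┃  Region:     [US                   ▼]┃┃  
         ┃> Company:    [                      ]┃┃  
         ┃  Notes:      [                      ]┃┃  
         ┃  Theme:      ( ) Light  ( ) Dark  (●)┃┃  
         ┗━━━━━━━━━━━━━━━━━━━━━━━━━━━━━━━━━━━━━━┛┃  
               ┃28,New York,cancelled,2122.82    ┃  
               ┃48,Toronto,active,6210.74        ┃  
               ┃32,Sydney,pending,5257.54        ┃  


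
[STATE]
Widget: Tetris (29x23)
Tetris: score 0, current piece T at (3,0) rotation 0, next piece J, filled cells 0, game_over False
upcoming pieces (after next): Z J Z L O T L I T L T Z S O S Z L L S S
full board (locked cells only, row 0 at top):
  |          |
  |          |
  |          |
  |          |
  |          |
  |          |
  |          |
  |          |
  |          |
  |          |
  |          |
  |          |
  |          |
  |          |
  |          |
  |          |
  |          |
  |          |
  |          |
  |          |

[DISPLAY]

    ▒     │Next:             
   ▒▒▒    │█                 
          │███               
          │                  
          │                  
          │                  
          │Score:            
          │0                 
          │                  
          │                  
          │                  
          │                  
          │                  
          │                  
          │                  
          │                  
          │                  
          │                  
          │                  
          │                  
          │                  
          │                  
          │                  


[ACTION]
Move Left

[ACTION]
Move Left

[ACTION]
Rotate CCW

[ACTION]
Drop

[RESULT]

          │Next:             
  ▒       │█                 
 ▒▒       │███               
  ▒       │                  
          │                  
          │                  
          │Score:            
          │0                 
          │                  
          │                  
          │                  
          │                  
          │                  
          │                  
          │                  
          │                  
          │                  
          │                  
          │                  
          │                  
          │                  
          │                  
          │                  


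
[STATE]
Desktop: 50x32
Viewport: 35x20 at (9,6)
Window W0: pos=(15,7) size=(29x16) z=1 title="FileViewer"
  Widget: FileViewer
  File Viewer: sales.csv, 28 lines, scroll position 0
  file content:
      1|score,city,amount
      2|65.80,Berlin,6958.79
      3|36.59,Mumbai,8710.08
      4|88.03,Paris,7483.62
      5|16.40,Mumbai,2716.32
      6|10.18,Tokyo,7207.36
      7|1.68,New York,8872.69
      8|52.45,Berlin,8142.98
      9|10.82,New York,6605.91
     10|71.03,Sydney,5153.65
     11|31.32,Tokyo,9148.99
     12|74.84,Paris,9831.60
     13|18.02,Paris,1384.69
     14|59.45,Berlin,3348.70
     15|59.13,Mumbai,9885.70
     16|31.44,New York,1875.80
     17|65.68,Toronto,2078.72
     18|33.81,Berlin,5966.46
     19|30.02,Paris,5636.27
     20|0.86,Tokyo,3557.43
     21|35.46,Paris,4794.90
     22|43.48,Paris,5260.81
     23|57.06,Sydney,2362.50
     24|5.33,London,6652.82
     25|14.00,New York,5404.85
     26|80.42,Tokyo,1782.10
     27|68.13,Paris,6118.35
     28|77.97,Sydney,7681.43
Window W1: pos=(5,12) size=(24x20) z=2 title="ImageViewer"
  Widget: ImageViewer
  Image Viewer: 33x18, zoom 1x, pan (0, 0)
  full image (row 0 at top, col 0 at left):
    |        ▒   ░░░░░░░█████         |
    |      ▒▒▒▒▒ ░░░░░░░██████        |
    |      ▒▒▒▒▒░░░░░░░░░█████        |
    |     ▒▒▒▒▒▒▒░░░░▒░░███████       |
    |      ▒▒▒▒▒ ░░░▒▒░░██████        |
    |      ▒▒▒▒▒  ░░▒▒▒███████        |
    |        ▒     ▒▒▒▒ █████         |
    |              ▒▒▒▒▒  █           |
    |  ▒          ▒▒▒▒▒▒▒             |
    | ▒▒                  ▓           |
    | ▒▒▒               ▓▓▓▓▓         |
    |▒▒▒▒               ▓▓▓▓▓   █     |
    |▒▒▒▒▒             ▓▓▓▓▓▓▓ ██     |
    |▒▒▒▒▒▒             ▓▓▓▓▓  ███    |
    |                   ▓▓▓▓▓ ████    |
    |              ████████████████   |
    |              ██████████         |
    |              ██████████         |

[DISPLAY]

                                   
      ┏━━━━━━━━━━━━━━━━━━━━━━━━━━━┓
      ┃ FileViewer                ┃
      ┠───────────────────────────┨
      ┃score,city,amount         ▲┃
      ┃65.80,Berlin,6958.79      █┃
━━━━━━━━━━━━━━━━━━━┓8710.08      ░┃
ageViewer          ┃483.62       ░┃
───────────────────┨2716.32      ░┃
     ▒   ░░░░░░░███┃207.36       ░┃
   ▒▒▒▒▒ ░░░░░░░███┃,8872.69     ░┃
   ▒▒▒▒▒░░░░░░░░░██┃8142.98      ░┃
  ▒▒▒▒▒▒▒░░░░▒░░███┃k,6605.91    ░┃
   ▒▒▒▒▒ ░░░▒▒░░███┃5153.65      ░┃
   ▒▒▒▒▒  ░░▒▒▒████┃148.99       ░┃
     ▒     ▒▒▒▒ ███┃831.60       ▼┃
           ▒▒▒▒▒  █┃━━━━━━━━━━━━━━┛
          ▒▒▒▒▒▒▒  ┃               
                  ▓┃               
▒               ▓▓▓┃               


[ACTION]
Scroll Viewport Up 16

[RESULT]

                                   
                                   
                                   
                                   
                                   
                                   
                                   
      ┏━━━━━━━━━━━━━━━━━━━━━━━━━━━┓
      ┃ FileViewer                ┃
      ┠───────────────────────────┨
      ┃score,city,amount         ▲┃
      ┃65.80,Berlin,6958.79      █┃
━━━━━━━━━━━━━━━━━━━┓8710.08      ░┃
ageViewer          ┃483.62       ░┃
───────────────────┨2716.32      ░┃
     ▒   ░░░░░░░███┃207.36       ░┃
   ▒▒▒▒▒ ░░░░░░░███┃,8872.69     ░┃
   ▒▒▒▒▒░░░░░░░░░██┃8142.98      ░┃
  ▒▒▒▒▒▒▒░░░░▒░░███┃k,6605.91    ░┃
   ▒▒▒▒▒ ░░░▒▒░░███┃5153.65      ░┃


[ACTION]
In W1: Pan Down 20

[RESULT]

                                   
                                   
                                   
                                   
                                   
                                   
                                   
      ┏━━━━━━━━━━━━━━━━━━━━━━━━━━━┓
      ┃ FileViewer                ┃
      ┠───────────────────────────┨
      ┃score,city,amount         ▲┃
      ┃65.80,Berlin,6958.79      █┃
━━━━━━━━━━━━━━━━━━━┓8710.08      ░┃
ageViewer          ┃483.62       ░┃
───────────────────┨2716.32      ░┃
                   ┃207.36       ░┃
                   ┃,8872.69     ░┃
                   ┃8142.98      ░┃
                   ┃k,6605.91    ░┃
                   ┃5153.65      ░┃


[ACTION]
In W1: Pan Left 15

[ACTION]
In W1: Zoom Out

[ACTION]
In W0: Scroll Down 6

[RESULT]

                                   
                                   
                                   
                                   
                                   
                                   
                                   
      ┏━━━━━━━━━━━━━━━━━━━━━━━━━━━┓
      ┃ FileViewer                ┃
      ┠───────────────────────────┨
      ┃1.68,New York,8872.69     ▲┃
      ┃52.45,Berlin,8142.98      ░┃
━━━━━━━━━━━━━━━━━━━┓k,6605.91    ░┃
ageViewer          ┃5153.65      ░┃
───────────────────┨148.99       █┃
                   ┃831.60       ░┃
                   ┃384.69       ░┃
                   ┃3348.70      ░┃
                   ┃9885.70      ░┃
                   ┃k,1875.80    ░┃


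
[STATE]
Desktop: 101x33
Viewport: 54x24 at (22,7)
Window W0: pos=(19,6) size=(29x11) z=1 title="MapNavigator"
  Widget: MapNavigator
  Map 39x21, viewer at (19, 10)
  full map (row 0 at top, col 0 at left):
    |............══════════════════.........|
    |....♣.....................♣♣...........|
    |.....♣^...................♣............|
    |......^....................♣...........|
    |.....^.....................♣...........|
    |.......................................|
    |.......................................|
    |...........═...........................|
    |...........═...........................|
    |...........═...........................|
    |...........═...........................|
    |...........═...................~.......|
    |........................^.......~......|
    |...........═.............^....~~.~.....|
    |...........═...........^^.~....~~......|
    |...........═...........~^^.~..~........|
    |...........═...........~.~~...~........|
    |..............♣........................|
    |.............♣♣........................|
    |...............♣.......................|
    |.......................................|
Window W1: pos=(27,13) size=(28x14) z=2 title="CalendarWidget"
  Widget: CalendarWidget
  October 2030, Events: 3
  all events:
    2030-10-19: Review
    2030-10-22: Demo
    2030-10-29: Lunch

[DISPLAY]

apNavigator              ┃                            
─────────────────────────┨                            
...═.....................┃                            
...═.....................┃                            
...═.....................┃                            
...═.......@.............┃                            
...═.┏━━━━━━━━━━━━━━━━━━━━━━━━━━┓                     
.....┃ CalendarWidget           ┃                     
...═.┠──────────────────────────┨                     
━━━━━┃       October 2030       ┃                     
     ┃Mo Tu We Th Fr Sa Su      ┃                     
     ┃    1  2  3  4  5  6      ┃                     
     ┃ 7  8  9 10 11 12 13      ┃                     
     ┃14 15 16 17 18 19* 20     ┃                     
     ┃21 22* 23 24 25 26 27     ┃                     
     ┃28 29* 30 31              ┃                     
     ┃                          ┃                     
     ┃                          ┃                     
     ┃                          ┃                     
     ┗━━━━━━━━━━━━━━━━━━━━━━━━━━┛                     
                                                      
                                                      
                                                      
                                                      


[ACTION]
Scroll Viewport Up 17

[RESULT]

                                                      
                                                      
                                                      
                                                      
                                                      
                                                      
━━━━━━━━━━━━━━━━━━━━━━━━━┓                            
apNavigator              ┃                            
─────────────────────────┨                            
...═.....................┃                            
...═.....................┃                            
...═.....................┃                            
...═.......@.............┃                            
...═.┏━━━━━━━━━━━━━━━━━━━━━━━━━━┓                     
.....┃ CalendarWidget           ┃                     
...═.┠──────────────────────────┨                     
━━━━━┃       October 2030       ┃                     
     ┃Mo Tu We Th Fr Sa Su      ┃                     
     ┃    1  2  3  4  5  6      ┃                     
     ┃ 7  8  9 10 11 12 13      ┃                     
     ┃14 15 16 17 18 19* 20     ┃                     
     ┃21 22* 23 24 25 26 27     ┃                     
     ┃28 29* 30 31              ┃                     
     ┃                          ┃                     


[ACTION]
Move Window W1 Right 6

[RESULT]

                                                      
                                                      
                                                      
                                                      
                                                      
                                                      
━━━━━━━━━━━━━━━━━━━━━━━━━┓                            
apNavigator              ┃                            
─────────────────────────┨                            
...═.....................┃                            
...═.....................┃                            
...═.....................┃                            
...═.......@.............┃                            
...═.......┏━━━━━━━━━━━━━━━━━━━━━━━━━━┓               
...........┃ CalendarWidget           ┃               
...═.......┠──────────────────────────┨               
━━━━━━━━━━━┃       October 2030       ┃               
           ┃Mo Tu We Th Fr Sa Su      ┃               
           ┃    1  2  3  4  5  6      ┃               
           ┃ 7  8  9 10 11 12 13      ┃               
           ┃14 15 16 17 18 19* 20     ┃               
           ┃21 22* 23 24 25 26 27     ┃               
           ┃28 29* 30 31              ┃               
           ┃                          ┃               


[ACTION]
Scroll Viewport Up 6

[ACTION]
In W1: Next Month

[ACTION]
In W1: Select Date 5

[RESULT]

                                                      
                                                      
                                                      
                                                      
                                                      
                                                      
━━━━━━━━━━━━━━━━━━━━━━━━━┓                            
apNavigator              ┃                            
─────────────────────────┨                            
...═.....................┃                            
...═.....................┃                            
...═.....................┃                            
...═.......@.............┃                            
...═.......┏━━━━━━━━━━━━━━━━━━━━━━━━━━┓               
...........┃ CalendarWidget           ┃               
...═.......┠──────────────────────────┨               
━━━━━━━━━━━┃      November 2030       ┃               
           ┃Mo Tu We Th Fr Sa Su      ┃               
           ┃             1  2  3      ┃               
           ┃ 4 [ 5]  6  7  8  9 10    ┃               
           ┃11 12 13 14 15 16 17      ┃               
           ┃18 19 20 21 22 23 24      ┃               
           ┃25 26 27 28 29 30         ┃               
           ┃                          ┃               


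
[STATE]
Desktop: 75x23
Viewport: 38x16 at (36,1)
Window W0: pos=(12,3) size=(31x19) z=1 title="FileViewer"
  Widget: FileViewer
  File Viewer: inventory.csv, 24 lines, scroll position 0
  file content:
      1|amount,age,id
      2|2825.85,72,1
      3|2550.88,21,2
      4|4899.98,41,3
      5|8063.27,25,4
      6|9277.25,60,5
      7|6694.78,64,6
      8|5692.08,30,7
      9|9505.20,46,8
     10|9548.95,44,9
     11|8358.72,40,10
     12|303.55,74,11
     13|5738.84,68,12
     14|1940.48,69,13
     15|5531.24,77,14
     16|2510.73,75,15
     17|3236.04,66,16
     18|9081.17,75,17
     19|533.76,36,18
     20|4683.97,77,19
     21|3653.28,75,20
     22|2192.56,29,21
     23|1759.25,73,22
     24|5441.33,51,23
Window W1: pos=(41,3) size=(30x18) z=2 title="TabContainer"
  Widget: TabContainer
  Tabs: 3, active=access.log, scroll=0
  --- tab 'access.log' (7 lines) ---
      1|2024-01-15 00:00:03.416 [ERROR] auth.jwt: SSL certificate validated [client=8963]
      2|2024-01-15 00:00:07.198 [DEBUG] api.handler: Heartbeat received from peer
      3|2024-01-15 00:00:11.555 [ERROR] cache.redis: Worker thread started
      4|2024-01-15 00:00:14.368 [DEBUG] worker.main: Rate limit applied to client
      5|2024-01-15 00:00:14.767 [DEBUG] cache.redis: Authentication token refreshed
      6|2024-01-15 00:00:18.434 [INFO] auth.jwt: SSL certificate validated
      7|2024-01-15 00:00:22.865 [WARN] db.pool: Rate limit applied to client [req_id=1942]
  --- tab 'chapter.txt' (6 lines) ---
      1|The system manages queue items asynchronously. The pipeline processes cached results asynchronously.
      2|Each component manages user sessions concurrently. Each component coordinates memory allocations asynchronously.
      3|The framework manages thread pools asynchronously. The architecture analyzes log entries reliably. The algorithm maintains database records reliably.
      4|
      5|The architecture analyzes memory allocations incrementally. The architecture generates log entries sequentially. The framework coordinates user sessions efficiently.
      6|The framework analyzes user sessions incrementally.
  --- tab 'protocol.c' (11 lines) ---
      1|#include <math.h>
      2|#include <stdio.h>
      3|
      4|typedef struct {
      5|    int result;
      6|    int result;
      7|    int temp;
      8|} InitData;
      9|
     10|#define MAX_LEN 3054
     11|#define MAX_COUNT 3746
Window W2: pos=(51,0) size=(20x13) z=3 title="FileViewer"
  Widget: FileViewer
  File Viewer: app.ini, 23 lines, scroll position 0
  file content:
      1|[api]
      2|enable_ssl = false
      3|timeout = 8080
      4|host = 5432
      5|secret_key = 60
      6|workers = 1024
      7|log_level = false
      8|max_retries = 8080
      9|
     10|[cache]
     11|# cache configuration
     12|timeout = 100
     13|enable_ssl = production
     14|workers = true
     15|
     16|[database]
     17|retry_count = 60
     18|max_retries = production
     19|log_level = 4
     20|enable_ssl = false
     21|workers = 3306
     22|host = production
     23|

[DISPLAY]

               ┃ FileViewer       ┃   
               ┠──────────────────┨   
━━━━━┏━━━━━━━━━┃[api]            ▲┃   
     ┃ TabConta┃enable_ssl = fals█┃   
─────┠─────────┃timeout = 8080   ░┃   
     ┃[access.l┃host = 5432      ░┃   
     ┃─────────┃secret_key = 60  ░┃   
     ┃2024-01-1┃workers = 1024   ░┃   
     ┃2024-01-1┃log_level = false░┃   
     ┃2024-01-1┃max_retries = 808░┃   
     ┃2024-01-1┃                 ▼┃   
     ┃2024-01-1┗━━━━━━━━━━━━━━━━━━┛   
     ┃2024-01-15 00:00:18.434 [INF┃   
     ┃2024-01-15 00:00:22.865 [WAR┃   
     ┃                            ┃   
     ┃                            ┃   


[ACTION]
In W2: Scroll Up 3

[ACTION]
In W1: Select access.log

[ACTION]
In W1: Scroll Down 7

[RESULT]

               ┃ FileViewer       ┃   
               ┠──────────────────┨   
━━━━━┏━━━━━━━━━┃[api]            ▲┃   
     ┃ TabConta┃enable_ssl = fals█┃   
─────┠─────────┃timeout = 8080   ░┃   
     ┃[access.l┃host = 5432      ░┃   
     ┃─────────┃secret_key = 60  ░┃   
     ┃2024-01-1┃workers = 1024   ░┃   
     ┃         ┃log_level = false░┃   
     ┃         ┃max_retries = 808░┃   
     ┃         ┃                 ▼┃   
     ┃         ┗━━━━━━━━━━━━━━━━━━┛   
     ┃                            ┃   
     ┃                            ┃   
     ┃                            ┃   
     ┃                            ┃   
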